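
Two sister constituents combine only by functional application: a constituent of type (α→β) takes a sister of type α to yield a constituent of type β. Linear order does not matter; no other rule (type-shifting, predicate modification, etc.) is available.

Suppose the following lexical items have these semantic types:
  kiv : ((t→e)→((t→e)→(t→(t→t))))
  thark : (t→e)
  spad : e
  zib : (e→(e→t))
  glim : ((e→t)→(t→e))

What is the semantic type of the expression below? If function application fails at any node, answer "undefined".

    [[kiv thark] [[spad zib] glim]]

(t→(t→t))

[kiv thark] — kiv of type ((t→e)→((t→e)→(t→(t→t)))) combines with thark of type (t→e): type ((t→e)→(t→(t→t))).
[spad zib] — zib of type (e→(e→t)) combines with spad of type e: type (e→t).
[[spad zib] glim] — glim of type ((e→t)→(t→e)) combines with [spad zib] of type (e→t): type (t→e).
[[kiv thark] [[spad zib] glim]] — [kiv thark] of type ((t→e)→(t→(t→t))) combines with [[spad zib] glim] of type (t→e): type (t→(t→t)).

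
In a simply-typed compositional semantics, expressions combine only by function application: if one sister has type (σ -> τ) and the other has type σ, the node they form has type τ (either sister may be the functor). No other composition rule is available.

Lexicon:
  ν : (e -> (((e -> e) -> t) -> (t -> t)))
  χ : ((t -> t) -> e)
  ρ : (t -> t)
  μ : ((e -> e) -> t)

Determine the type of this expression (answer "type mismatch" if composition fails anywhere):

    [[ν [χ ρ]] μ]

(t -> t)

At [χ ρ], χ : ((t -> t) -> e) takes ρ : (t -> t), giving e.
At [ν [χ ρ]], ν : (e -> (((e -> e) -> t) -> (t -> t))) takes [χ ρ] : e, giving (((e -> e) -> t) -> (t -> t)).
At [[ν [χ ρ]] μ], [ν [χ ρ]] : (((e -> e) -> t) -> (t -> t)) takes μ : ((e -> e) -> t), giving (t -> t).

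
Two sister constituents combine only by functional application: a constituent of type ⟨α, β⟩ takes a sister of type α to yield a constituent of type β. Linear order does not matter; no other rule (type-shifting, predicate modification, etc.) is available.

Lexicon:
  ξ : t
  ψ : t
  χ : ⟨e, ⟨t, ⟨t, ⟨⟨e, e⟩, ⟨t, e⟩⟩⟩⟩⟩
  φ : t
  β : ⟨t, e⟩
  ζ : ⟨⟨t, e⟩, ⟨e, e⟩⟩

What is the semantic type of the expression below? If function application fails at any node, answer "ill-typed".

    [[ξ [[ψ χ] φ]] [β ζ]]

ill-typed

[ψ χ]: t with ⟨e, ⟨t, ⟨t, ⟨⟨e, e⟩, ⟨t, e⟩⟩⟩⟩⟩ — neither is a function whose domain matches the other; composition fails here.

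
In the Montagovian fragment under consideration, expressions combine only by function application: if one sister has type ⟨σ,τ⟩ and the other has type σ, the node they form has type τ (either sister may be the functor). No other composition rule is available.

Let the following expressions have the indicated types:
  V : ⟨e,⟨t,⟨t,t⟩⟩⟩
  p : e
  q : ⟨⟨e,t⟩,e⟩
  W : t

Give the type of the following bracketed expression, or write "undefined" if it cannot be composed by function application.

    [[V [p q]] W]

undefined

[p q]: e with ⟨⟨e,t⟩,e⟩ — neither is a function whose domain matches the other; composition fails here.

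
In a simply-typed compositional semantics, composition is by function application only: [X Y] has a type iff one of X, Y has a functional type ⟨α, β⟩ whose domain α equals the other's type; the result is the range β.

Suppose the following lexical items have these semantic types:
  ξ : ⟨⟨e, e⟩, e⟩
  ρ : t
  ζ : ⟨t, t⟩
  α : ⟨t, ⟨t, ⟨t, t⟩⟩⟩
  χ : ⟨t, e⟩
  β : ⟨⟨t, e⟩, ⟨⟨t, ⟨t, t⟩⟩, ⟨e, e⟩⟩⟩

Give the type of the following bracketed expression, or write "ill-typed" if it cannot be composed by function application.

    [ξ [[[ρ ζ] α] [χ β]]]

[ρ ζ]: ⟨t, t⟩ applied to t yields t.
[[ρ ζ] α]: ⟨t, ⟨t, ⟨t, t⟩⟩⟩ applied to t yields ⟨t, ⟨t, t⟩⟩.
[χ β]: ⟨⟨t, e⟩, ⟨⟨t, ⟨t, t⟩⟩, ⟨e, e⟩⟩⟩ applied to ⟨t, e⟩ yields ⟨⟨t, ⟨t, t⟩⟩, ⟨e, e⟩⟩.
[[[ρ ζ] α] [χ β]]: ⟨⟨t, ⟨t, t⟩⟩, ⟨e, e⟩⟩ applied to ⟨t, ⟨t, t⟩⟩ yields ⟨e, e⟩.
[ξ [[[ρ ζ] α] [χ β]]]: ⟨⟨e, e⟩, e⟩ applied to ⟨e, e⟩ yields e.

e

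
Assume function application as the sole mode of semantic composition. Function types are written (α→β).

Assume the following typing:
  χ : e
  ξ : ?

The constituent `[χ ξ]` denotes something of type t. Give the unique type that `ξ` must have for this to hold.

At [χ ξ] (required: t): χ is e, which is not a function with range t; hence ξ is the functor — type (e→t).

(e→t)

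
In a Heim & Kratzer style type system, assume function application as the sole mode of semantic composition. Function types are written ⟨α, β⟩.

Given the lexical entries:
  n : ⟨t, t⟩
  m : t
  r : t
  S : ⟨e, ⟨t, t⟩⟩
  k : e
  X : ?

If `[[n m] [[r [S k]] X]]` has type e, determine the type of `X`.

⟨t, ⟨t, e⟩⟩

At [[n m] [[r [S k]] X]] (required: e): [n m] is t, which is not a function with range e; hence [[r [S k]] X] is the functor — type ⟨t, e⟩.
At [[r [S k]] X] (required: ⟨t, e⟩): [r [S k]] is t, which is not a function with range ⟨t, e⟩; hence X is the functor — type ⟨t, ⟨t, e⟩⟩.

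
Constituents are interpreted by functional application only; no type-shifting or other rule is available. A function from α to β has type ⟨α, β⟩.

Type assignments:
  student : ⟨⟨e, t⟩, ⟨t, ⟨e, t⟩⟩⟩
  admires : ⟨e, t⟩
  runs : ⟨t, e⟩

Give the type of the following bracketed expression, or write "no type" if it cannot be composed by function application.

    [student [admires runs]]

[admires runs]: ⟨e, t⟩ and ⟨t, e⟩ cannot combine by function application — type clash.

no type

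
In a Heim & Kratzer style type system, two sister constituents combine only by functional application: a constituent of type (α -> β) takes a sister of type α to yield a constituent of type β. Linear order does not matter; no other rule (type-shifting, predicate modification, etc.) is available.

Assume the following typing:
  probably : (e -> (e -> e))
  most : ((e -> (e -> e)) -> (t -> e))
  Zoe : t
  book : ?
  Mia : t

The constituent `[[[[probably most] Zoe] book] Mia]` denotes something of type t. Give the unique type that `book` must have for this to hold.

(e -> (t -> t))

[[[[probably most] Zoe] book] Mia] is required to be t. Mia : t cannot yield t as functor, so [[[probably most] Zoe] book] : (t -> t).
[[[probably most] Zoe] book] is required to be (t -> t). [[probably most] Zoe] : e cannot yield (t -> t) as functor, so book : (e -> (t -> t)).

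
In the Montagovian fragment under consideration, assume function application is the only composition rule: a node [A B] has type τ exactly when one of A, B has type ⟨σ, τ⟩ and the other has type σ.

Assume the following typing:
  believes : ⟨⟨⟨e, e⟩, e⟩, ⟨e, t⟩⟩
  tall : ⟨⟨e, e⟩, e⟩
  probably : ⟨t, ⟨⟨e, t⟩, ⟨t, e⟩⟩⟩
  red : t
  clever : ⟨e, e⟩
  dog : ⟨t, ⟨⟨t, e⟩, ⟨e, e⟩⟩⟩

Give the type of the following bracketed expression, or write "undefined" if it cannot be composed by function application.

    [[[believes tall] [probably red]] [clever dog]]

undefined

[believes tall]: believes is ⟨⟨⟨e, e⟩, e⟩, ⟨e, t⟩⟩, tall is ⟨⟨e, e⟩, e⟩; result ⟨e, t⟩.
[probably red]: probably is ⟨t, ⟨⟨e, t⟩, ⟨t, e⟩⟩⟩, red is t; result ⟨⟨e, t⟩, ⟨t, e⟩⟩.
[[believes tall] [probably red]]: [probably red] is ⟨⟨e, t⟩, ⟨t, e⟩⟩, [believes tall] is ⟨e, t⟩; result ⟨t, e⟩.
[clever dog]: ⟨e, e⟩ with ⟨t, ⟨⟨t, e⟩, ⟨e, e⟩⟩⟩ — neither is a function whose domain matches the other; composition fails here.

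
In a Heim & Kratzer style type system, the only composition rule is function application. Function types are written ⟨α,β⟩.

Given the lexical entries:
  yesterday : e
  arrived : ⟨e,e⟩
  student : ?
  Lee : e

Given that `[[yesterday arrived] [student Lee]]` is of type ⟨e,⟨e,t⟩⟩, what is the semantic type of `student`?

For [[yesterday arrived] [student Lee]] to have type ⟨e,⟨e,t⟩⟩ with [yesterday arrived] of type e, [student Lee] must be the function: [student Lee] : ⟨e,⟨e,⟨e,t⟩⟩⟩.
For [student Lee] to have type ⟨e,⟨e,⟨e,t⟩⟩⟩ with Lee of type e, student must be the function: student : ⟨e,⟨e,⟨e,⟨e,t⟩⟩⟩⟩.

⟨e,⟨e,⟨e,⟨e,t⟩⟩⟩⟩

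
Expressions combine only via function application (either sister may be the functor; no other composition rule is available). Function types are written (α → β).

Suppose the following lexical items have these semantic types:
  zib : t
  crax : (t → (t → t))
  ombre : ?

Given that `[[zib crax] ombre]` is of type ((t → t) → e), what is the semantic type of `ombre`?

[[zib crax] ombre] must have type ((t → t) → e). The sister [zib crax] has type (t → t); that is not a function onto ((t → t) → e), so ombre must be the functor, of type ((t → t) → ((t → t) → e)).

((t → t) → ((t → t) → e))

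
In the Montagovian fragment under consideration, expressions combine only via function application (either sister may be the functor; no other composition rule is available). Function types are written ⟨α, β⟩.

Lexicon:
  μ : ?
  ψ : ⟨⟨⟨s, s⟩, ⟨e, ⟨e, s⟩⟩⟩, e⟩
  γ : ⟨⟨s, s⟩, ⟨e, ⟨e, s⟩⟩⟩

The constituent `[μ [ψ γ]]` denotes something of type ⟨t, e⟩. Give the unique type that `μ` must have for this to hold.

⟨e, ⟨t, e⟩⟩

[μ [ψ γ]] is required to be ⟨t, e⟩. [ψ γ] : e cannot yield ⟨t, e⟩ as functor, so μ : ⟨e, ⟨t, e⟩⟩.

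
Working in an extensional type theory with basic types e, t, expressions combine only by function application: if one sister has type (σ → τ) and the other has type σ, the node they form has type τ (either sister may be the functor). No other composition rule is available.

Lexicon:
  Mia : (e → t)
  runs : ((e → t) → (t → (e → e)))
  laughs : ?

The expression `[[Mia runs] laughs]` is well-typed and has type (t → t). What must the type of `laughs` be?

((t → (e → e)) → (t → t))

For [[Mia runs] laughs] to have type (t → t) with [Mia runs] of type (t → (e → e)), laughs must be the function: laughs : ((t → (e → e)) → (t → t)).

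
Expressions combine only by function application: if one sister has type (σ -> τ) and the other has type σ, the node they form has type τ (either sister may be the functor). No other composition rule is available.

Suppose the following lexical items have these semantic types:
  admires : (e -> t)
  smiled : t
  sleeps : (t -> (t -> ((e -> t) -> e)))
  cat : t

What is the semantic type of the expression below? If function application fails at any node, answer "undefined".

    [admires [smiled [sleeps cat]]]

At [sleeps cat], sleeps : (t -> (t -> ((e -> t) -> e))) takes cat : t, giving (t -> ((e -> t) -> e)).
At [smiled [sleeps cat]], [sleeps cat] : (t -> ((e -> t) -> e)) takes smiled : t, giving ((e -> t) -> e).
At [admires [smiled [sleeps cat]]], [smiled [sleeps cat]] : ((e -> t) -> e) takes admires : (e -> t), giving e.

e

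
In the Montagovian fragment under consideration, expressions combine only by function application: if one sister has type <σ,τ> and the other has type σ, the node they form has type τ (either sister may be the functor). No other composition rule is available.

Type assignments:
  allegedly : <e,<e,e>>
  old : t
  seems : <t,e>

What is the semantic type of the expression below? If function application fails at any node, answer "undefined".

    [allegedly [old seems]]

<e,e>

[old seems]: seems is <t,e>, old is t; result e.
[allegedly [old seems]]: allegedly is <e,<e,e>>, [old seems] is e; result <e,e>.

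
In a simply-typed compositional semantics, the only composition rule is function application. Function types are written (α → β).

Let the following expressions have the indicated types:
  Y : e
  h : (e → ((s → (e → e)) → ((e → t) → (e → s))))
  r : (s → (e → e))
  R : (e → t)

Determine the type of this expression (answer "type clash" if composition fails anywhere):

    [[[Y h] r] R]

(e → s)

[Y h]: functor h : (e → ((s → (e → e)) → ((e → t) → (e → s)))), argument Y : e; result ((s → (e → e)) → ((e → t) → (e → s))).
[[Y h] r]: functor [Y h] : ((s → (e → e)) → ((e → t) → (e → s))), argument r : (s → (e → e)); result ((e → t) → (e → s)).
[[[Y h] r] R]: functor [[Y h] r] : ((e → t) → (e → s)), argument R : (e → t); result (e → s).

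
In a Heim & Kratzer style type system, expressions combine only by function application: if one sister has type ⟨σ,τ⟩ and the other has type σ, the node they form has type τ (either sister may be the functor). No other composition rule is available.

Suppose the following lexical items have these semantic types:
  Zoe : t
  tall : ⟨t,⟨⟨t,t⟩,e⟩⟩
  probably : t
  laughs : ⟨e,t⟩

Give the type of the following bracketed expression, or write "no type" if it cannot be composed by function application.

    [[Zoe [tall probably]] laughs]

no type

At [tall probably], tall : ⟨t,⟨⟨t,t⟩,e⟩⟩ takes probably : t, giving ⟨⟨t,t⟩,e⟩.
At [Zoe [tall probably]]: neither t nor ⟨⟨t,t⟩,e⟩ can take the other as argument; the node is ill-typed.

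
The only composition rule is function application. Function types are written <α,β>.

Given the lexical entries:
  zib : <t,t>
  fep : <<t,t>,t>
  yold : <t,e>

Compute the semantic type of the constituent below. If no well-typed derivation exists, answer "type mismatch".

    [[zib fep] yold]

[zib fep] — fep of type <<t,t>,t> combines with zib of type <t,t>: type t.
[[zib fep] yold] — yold of type <t,e> combines with [zib fep] of type t: type e.

e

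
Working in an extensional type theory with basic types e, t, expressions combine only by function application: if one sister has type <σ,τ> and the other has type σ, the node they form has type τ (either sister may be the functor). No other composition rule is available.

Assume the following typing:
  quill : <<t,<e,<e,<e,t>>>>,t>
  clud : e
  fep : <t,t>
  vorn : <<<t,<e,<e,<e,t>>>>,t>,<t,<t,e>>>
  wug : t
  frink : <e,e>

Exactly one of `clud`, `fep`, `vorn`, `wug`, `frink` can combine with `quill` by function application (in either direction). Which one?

vorn

clud : e — neither side's domain matches the other.
fep : <t,t> — neither side's domain matches the other.
vorn — combines: vorn : <<<t,<e,<e,<e,t>>>>,t>,<t,<t,e>>> takes quill : <<t,<e,<e,<e,t>>>>,t> as argument, giving <t,<t,e>>.
wug : t — neither side's domain matches the other.
frink : <e,e> — neither side's domain matches the other.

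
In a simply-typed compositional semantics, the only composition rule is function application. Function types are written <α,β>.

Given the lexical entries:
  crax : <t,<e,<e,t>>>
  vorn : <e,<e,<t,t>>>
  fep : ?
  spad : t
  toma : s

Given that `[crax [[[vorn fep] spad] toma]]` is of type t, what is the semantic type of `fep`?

For [crax [[[vorn fep] spad] toma]] to have type t with crax of type <t,<e,<e,t>>>, [[[vorn fep] spad] toma] must be the function: [[[vorn fep] spad] toma] : <<t,<e,<e,t>>>,t>.
For [[[vorn fep] spad] toma] to have type <<t,<e,<e,t>>>,t> with toma of type s, [[vorn fep] spad] must be the function: [[vorn fep] spad] : <s,<<t,<e,<e,t>>>,t>>.
For [[vorn fep] spad] to have type <s,<<t,<e,<e,t>>>,t>> with spad of type t, [vorn fep] must be the function: [vorn fep] : <t,<s,<<t,<e,<e,t>>>,t>>>.
For [vorn fep] to have type <t,<s,<<t,<e,<e,t>>>,t>>> with vorn of type <e,<e,<t,t>>>, fep must be the function: fep : <<e,<e,<t,t>>>,<t,<s,<<t,<e,<e,t>>>,t>>>>.

<<e,<e,<t,t>>>,<t,<s,<<t,<e,<e,t>>>,t>>>>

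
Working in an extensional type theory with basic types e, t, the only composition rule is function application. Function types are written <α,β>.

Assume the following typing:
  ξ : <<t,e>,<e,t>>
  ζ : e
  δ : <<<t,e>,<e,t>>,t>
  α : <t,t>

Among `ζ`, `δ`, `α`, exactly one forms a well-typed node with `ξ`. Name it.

δ

ζ : e — no; ξ wants <t,e>, and ζ wants nothing (atomic).
δ — combines: δ : <<<t,e>,<e,t>>,t> takes ξ : <<t,e>,<e,t>> as argument, giving t.
α : <t,t> — no; ξ wants <t,e>, and α wants t.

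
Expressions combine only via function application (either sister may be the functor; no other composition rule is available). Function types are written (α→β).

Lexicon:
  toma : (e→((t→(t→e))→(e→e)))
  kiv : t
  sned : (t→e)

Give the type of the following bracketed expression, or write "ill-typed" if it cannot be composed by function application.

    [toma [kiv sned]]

[kiv sned]: sned is (t→e), kiv is t; result e.
[toma [kiv sned]]: toma is (e→((t→(t→e))→(e→e))), [kiv sned] is e; result ((t→(t→e))→(e→e)).

((t→(t→e))→(e→e))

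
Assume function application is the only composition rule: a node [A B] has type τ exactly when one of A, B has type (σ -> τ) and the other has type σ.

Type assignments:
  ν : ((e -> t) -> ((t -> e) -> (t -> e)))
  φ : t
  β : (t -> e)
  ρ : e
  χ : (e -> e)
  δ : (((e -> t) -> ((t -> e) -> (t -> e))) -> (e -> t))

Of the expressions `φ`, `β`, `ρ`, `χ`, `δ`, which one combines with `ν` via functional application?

δ

φ : t — ν needs (e -> t); φ needs nothing (atomic); neither fits.
β : (t -> e) — ν needs (e -> t); β needs t; neither fits.
ρ : e — ν needs (e -> t); ρ needs nothing (atomic); neither fits.
χ : (e -> e) — ν needs (e -> t); χ needs e; neither fits.
δ — combines: δ : (((e -> t) -> ((t -> e) -> (t -> e))) -> (e -> t)) takes ν : ((e -> t) -> ((t -> e) -> (t -> e))) as argument, giving (e -> t).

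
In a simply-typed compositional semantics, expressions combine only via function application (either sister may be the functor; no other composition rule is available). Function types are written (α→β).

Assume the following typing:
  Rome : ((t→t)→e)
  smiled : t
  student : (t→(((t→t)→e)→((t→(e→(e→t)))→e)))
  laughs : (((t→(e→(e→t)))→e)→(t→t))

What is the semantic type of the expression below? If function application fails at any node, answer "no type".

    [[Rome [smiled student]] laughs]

(t→t)

At [smiled student], student : (t→(((t→t)→e)→((t→(e→(e→t)))→e))) takes smiled : t, giving (((t→t)→e)→((t→(e→(e→t)))→e)).
At [Rome [smiled student]], [smiled student] : (((t→t)→e)→((t→(e→(e→t)))→e)) takes Rome : ((t→t)→e), giving ((t→(e→(e→t)))→e).
At [[Rome [smiled student]] laughs], laughs : (((t→(e→(e→t)))→e)→(t→t)) takes [Rome [smiled student]] : ((t→(e→(e→t)))→e), giving (t→t).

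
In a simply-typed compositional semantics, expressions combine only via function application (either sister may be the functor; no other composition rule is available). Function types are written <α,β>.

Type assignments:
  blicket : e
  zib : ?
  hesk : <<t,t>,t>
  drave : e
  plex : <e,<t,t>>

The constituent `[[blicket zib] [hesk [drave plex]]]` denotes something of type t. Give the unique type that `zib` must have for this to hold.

[[blicket zib] [hesk [drave plex]]] is required to be t. [hesk [drave plex]] : t cannot yield t as functor, so [blicket zib] : <t,t>.
[blicket zib] is required to be <t,t>. blicket : e cannot yield <t,t> as functor, so zib : <e,<t,t>>.

<e,<t,t>>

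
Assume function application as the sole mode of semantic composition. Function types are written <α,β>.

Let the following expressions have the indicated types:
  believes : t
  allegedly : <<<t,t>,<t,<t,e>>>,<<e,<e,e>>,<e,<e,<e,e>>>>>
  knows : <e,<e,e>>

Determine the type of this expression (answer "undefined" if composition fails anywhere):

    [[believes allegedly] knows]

[believes allegedly]: t with <<<t,t>,<t,<t,e>>>,<<e,<e,e>>,<e,<e,<e,e>>>>> — neither is a function whose domain matches the other; composition fails here.

undefined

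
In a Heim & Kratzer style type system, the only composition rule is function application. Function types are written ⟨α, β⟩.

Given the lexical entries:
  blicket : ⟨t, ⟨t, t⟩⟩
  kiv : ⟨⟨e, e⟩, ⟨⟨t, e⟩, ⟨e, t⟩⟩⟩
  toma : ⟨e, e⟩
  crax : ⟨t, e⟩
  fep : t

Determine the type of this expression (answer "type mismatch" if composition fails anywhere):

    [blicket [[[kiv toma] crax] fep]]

[kiv toma]: functor kiv : ⟨⟨e, e⟩, ⟨⟨t, e⟩, ⟨e, t⟩⟩⟩, argument toma : ⟨e, e⟩; result ⟨⟨t, e⟩, ⟨e, t⟩⟩.
[[kiv toma] crax]: functor [kiv toma] : ⟨⟨t, e⟩, ⟨e, t⟩⟩, argument crax : ⟨t, e⟩; result ⟨e, t⟩.
[[[kiv toma] crax] fep]: ⟨e, t⟩ with t — neither is a function whose domain matches the other; composition fails here.

type mismatch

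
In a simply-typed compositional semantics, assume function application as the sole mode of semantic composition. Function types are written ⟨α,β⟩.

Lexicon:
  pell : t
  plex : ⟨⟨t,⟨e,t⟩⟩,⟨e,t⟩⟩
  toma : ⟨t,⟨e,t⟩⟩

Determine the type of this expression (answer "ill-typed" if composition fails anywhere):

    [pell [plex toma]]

ill-typed

[plex toma]: ⟨⟨t,⟨e,t⟩⟩,⟨e,t⟩⟩ applied to ⟨t,⟨e,t⟩⟩ yields ⟨e,t⟩.
At [pell [plex toma]]: neither t nor ⟨e,t⟩ can take the other as argument; the node is ill-typed.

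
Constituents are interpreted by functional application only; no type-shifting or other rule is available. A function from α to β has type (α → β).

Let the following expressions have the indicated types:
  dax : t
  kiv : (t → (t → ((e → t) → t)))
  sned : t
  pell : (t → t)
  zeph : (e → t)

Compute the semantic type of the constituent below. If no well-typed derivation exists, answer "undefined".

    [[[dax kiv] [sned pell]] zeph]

t

[dax kiv]: (t → (t → ((e → t) → t))) applied to t yields (t → ((e → t) → t)).
[sned pell]: (t → t) applied to t yields t.
[[dax kiv] [sned pell]]: (t → ((e → t) → t)) applied to t yields ((e → t) → t).
[[[dax kiv] [sned pell]] zeph]: ((e → t) → t) applied to (e → t) yields t.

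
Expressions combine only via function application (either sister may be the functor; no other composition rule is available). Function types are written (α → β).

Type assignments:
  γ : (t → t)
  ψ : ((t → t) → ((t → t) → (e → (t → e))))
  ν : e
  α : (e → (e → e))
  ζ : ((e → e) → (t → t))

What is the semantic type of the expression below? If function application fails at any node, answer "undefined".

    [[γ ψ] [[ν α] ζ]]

(e → (t → e))

At [γ ψ], ψ : ((t → t) → ((t → t) → (e → (t → e)))) takes γ : (t → t), giving ((t → t) → (e → (t → e))).
At [ν α], α : (e → (e → e)) takes ν : e, giving (e → e).
At [[ν α] ζ], ζ : ((e → e) → (t → t)) takes [ν α] : (e → e), giving (t → t).
At [[γ ψ] [[ν α] ζ]], [γ ψ] : ((t → t) → (e → (t → e))) takes [[ν α] ζ] : (t → t), giving (e → (t → e)).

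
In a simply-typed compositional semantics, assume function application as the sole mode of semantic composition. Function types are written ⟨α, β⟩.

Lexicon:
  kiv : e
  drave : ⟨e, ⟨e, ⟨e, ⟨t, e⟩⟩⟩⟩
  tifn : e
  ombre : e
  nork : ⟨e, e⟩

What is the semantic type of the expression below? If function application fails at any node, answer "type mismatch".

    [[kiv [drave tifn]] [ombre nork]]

⟨t, e⟩

At [drave tifn], drave : ⟨e, ⟨e, ⟨e, ⟨t, e⟩⟩⟩⟩ takes tifn : e, giving ⟨e, ⟨e, ⟨t, e⟩⟩⟩.
At [kiv [drave tifn]], [drave tifn] : ⟨e, ⟨e, ⟨t, e⟩⟩⟩ takes kiv : e, giving ⟨e, ⟨t, e⟩⟩.
At [ombre nork], nork : ⟨e, e⟩ takes ombre : e, giving e.
At [[kiv [drave tifn]] [ombre nork]], [kiv [drave tifn]] : ⟨e, ⟨t, e⟩⟩ takes [ombre nork] : e, giving ⟨t, e⟩.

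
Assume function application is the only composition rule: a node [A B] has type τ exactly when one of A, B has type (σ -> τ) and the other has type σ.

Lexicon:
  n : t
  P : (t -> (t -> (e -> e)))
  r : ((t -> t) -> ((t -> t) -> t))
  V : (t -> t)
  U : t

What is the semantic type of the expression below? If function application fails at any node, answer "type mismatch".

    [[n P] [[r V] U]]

[n P]: P is (t -> (t -> (e -> e))), n is t; result (t -> (e -> e)).
[r V]: r is ((t -> t) -> ((t -> t) -> t)), V is (t -> t); result ((t -> t) -> t).
[[r V] U]: ((t -> t) -> t) and t cannot combine by function application — type clash.

type mismatch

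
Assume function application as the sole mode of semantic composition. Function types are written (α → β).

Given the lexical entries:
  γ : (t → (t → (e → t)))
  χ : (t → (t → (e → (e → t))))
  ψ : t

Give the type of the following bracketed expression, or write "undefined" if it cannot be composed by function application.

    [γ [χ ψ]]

[χ ψ]: χ is (t → (t → (e → (e → t)))), ψ is t; result (t → (e → (e → t))).
[γ [χ ψ]]: (t → (t → (e → t))) with (t → (e → (e → t))) — neither is a function whose domain matches the other; composition fails here.

undefined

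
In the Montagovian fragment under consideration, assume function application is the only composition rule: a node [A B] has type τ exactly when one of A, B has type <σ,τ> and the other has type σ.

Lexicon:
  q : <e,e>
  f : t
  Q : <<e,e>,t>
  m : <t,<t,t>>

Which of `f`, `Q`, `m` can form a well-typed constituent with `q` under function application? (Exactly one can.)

Q

f : t — no; q wants e, and f wants nothing (atomic).
Q — combines: Q : <<e,e>,t> takes q : <e,e> as argument, giving t.
m : <t,<t,t>> — no; q wants e, and m wants t.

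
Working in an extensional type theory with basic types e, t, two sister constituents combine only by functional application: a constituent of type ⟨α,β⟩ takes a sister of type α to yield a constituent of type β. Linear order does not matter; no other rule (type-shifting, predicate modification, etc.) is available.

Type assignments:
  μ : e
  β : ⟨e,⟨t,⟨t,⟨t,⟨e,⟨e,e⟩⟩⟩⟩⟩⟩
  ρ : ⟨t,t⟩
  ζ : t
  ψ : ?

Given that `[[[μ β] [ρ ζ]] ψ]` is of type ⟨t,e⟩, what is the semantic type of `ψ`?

⟨⟨t,⟨t,⟨e,⟨e,e⟩⟩⟩⟩,⟨t,e⟩⟩

[[[μ β] [ρ ζ]] ψ] must have type ⟨t,e⟩. The sister [[μ β] [ρ ζ]] has type ⟨t,⟨t,⟨e,⟨e,e⟩⟩⟩⟩; that is not a function onto ⟨t,e⟩, so ψ must be the functor, of type ⟨⟨t,⟨t,⟨e,⟨e,e⟩⟩⟩⟩,⟨t,e⟩⟩.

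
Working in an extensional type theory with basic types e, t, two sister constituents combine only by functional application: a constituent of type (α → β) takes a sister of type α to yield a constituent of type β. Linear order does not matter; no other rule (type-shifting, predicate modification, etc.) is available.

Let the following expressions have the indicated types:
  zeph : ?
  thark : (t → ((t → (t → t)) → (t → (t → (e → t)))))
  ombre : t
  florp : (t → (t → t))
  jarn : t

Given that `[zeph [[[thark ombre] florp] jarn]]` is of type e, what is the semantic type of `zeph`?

((t → (e → t)) → e)

[zeph [[[thark ombre] florp] jarn]] must have type e. The sister [[[thark ombre] florp] jarn] has type (t → (e → t)); that is not a function onto e, so zeph must be the functor, of type ((t → (e → t)) → e).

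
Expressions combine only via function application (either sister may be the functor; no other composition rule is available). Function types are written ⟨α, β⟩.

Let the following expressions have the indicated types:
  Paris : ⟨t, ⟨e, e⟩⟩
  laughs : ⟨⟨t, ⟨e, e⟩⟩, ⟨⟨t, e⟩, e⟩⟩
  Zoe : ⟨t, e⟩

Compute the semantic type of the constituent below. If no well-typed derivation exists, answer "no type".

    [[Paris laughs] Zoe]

e

[Paris laughs]: laughs is ⟨⟨t, ⟨e, e⟩⟩, ⟨⟨t, e⟩, e⟩⟩, Paris is ⟨t, ⟨e, e⟩⟩; result ⟨⟨t, e⟩, e⟩.
[[Paris laughs] Zoe]: [Paris laughs] is ⟨⟨t, e⟩, e⟩, Zoe is ⟨t, e⟩; result e.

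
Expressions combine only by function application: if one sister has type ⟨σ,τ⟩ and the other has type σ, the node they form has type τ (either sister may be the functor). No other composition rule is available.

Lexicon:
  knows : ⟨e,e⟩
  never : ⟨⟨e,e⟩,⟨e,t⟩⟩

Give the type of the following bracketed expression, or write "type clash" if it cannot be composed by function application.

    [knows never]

⟨e,t⟩

[knows never] — never of type ⟨⟨e,e⟩,⟨e,t⟩⟩ combines with knows of type ⟨e,e⟩: type ⟨e,t⟩.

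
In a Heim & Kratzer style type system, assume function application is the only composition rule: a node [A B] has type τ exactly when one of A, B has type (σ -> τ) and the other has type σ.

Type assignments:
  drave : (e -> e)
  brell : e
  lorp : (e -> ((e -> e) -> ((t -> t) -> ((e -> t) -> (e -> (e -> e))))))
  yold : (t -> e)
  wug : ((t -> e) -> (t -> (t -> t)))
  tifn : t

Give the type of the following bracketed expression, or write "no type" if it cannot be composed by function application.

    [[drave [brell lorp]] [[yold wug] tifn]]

[brell lorp]: functor lorp : (e -> ((e -> e) -> ((t -> t) -> ((e -> t) -> (e -> (e -> e)))))), argument brell : e; result ((e -> e) -> ((t -> t) -> ((e -> t) -> (e -> (e -> e))))).
[drave [brell lorp]]: functor [brell lorp] : ((e -> e) -> ((t -> t) -> ((e -> t) -> (e -> (e -> e))))), argument drave : (e -> e); result ((t -> t) -> ((e -> t) -> (e -> (e -> e)))).
[yold wug]: functor wug : ((t -> e) -> (t -> (t -> t))), argument yold : (t -> e); result (t -> (t -> t)).
[[yold wug] tifn]: functor [yold wug] : (t -> (t -> t)), argument tifn : t; result (t -> t).
[[drave [brell lorp]] [[yold wug] tifn]]: functor [drave [brell lorp]] : ((t -> t) -> ((e -> t) -> (e -> (e -> e)))), argument [[yold wug] tifn] : (t -> t); result ((e -> t) -> (e -> (e -> e))).

((e -> t) -> (e -> (e -> e)))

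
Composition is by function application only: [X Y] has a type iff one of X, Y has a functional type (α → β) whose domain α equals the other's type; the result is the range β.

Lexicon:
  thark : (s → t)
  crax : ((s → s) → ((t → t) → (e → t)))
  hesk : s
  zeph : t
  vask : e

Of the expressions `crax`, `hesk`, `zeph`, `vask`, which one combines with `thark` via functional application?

hesk

crax : ((s → s) → ((t → t) → (e → t))) — does not combine with thark.
hesk — combines: thark : (s → t) takes hesk : s as argument, giving t.
zeph : t — does not combine with thark.
vask : e — does not combine with thark.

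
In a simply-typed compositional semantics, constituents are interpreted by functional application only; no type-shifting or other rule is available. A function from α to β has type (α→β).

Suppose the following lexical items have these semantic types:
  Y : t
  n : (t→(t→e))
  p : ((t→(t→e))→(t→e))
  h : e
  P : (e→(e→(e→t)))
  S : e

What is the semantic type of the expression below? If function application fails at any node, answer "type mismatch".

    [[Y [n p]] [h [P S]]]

t

[n p]: functor p : ((t→(t→e))→(t→e)), argument n : (t→(t→e)); result (t→e).
[Y [n p]]: functor [n p] : (t→e), argument Y : t; result e.
[P S]: functor P : (e→(e→(e→t))), argument S : e; result (e→(e→t)).
[h [P S]]: functor [P S] : (e→(e→t)), argument h : e; result (e→t).
[[Y [n p]] [h [P S]]]: functor [h [P S]] : (e→t), argument [Y [n p]] : e; result t.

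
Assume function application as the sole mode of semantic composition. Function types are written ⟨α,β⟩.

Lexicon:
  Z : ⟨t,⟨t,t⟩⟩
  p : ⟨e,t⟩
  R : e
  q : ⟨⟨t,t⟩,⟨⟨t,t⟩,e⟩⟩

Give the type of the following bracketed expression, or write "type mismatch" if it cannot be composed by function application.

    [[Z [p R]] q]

⟨⟨t,t⟩,e⟩

[p R]: ⟨e,t⟩ applied to e yields t.
[Z [p R]]: ⟨t,⟨t,t⟩⟩ applied to t yields ⟨t,t⟩.
[[Z [p R]] q]: ⟨⟨t,t⟩,⟨⟨t,t⟩,e⟩⟩ applied to ⟨t,t⟩ yields ⟨⟨t,t⟩,e⟩.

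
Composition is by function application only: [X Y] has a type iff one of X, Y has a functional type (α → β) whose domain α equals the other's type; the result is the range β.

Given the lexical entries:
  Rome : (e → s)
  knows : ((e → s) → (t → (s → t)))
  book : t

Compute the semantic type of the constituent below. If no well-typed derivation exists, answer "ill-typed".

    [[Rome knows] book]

[Rome knows]: knows is ((e → s) → (t → (s → t))), Rome is (e → s); result (t → (s → t)).
[[Rome knows] book]: [Rome knows] is (t → (s → t)), book is t; result (s → t).

(s → t)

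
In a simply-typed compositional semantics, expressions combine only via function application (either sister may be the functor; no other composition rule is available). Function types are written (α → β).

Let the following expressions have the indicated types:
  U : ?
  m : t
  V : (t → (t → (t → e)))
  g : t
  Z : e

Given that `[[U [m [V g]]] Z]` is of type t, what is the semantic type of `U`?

[[U [m [V g]]] Z] is required to be t. Z : e cannot yield t as functor, so [U [m [V g]]] : (e → t).
[U [m [V g]]] is required to be (e → t). [m [V g]] : (t → e) cannot yield (e → t) as functor, so U : ((t → e) → (e → t)).

((t → e) → (e → t))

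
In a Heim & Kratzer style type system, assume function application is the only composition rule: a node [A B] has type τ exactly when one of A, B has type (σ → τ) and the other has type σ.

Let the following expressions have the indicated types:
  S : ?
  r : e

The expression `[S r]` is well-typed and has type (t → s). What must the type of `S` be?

(e → (t → s))

[S r] must have type (t → s). The sister r has type e; that is not a function onto (t → s), so S must be the functor, of type (e → (t → s)).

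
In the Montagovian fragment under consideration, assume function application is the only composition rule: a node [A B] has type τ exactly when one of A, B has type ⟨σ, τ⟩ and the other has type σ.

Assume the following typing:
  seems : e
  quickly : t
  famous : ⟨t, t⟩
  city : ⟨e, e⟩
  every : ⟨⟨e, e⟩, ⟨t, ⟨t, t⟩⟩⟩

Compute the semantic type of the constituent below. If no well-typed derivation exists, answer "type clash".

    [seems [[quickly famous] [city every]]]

[quickly famous]: functor famous : ⟨t, t⟩, argument quickly : t; result t.
[city every]: functor every : ⟨⟨e, e⟩, ⟨t, ⟨t, t⟩⟩⟩, argument city : ⟨e, e⟩; result ⟨t, ⟨t, t⟩⟩.
[[quickly famous] [city every]]: functor [city every] : ⟨t, ⟨t, t⟩⟩, argument [quickly famous] : t; result ⟨t, t⟩.
At [seems [[quickly famous] [city every]]]: neither e nor ⟨t, t⟩ can take the other as argument; the node is ill-typed.

type clash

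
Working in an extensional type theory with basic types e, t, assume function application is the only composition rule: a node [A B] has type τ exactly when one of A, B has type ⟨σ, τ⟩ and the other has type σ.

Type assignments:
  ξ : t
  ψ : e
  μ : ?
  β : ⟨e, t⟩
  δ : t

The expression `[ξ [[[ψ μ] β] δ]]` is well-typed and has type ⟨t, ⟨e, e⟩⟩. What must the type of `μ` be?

At [ξ [[[ψ μ] β] δ]] (required: ⟨t, ⟨e, e⟩⟩): ξ is t, which is not a function with range ⟨t, ⟨e, e⟩⟩; hence [[[ψ μ] β] δ] is the functor — type ⟨t, ⟨t, ⟨e, e⟩⟩⟩.
At [[[ψ μ] β] δ] (required: ⟨t, ⟨t, ⟨e, e⟩⟩⟩): δ is t, which is not a function with range ⟨t, ⟨t, ⟨e, e⟩⟩⟩; hence [[ψ μ] β] is the functor — type ⟨t, ⟨t, ⟨t, ⟨e, e⟩⟩⟩⟩.
At [[ψ μ] β] (required: ⟨t, ⟨t, ⟨t, ⟨e, e⟩⟩⟩⟩): β is ⟨e, t⟩, which is not a function with range ⟨t, ⟨t, ⟨t, ⟨e, e⟩⟩⟩⟩; hence [ψ μ] is the functor — type ⟨⟨e, t⟩, ⟨t, ⟨t, ⟨t, ⟨e, e⟩⟩⟩⟩⟩.
At [ψ μ] (required: ⟨⟨e, t⟩, ⟨t, ⟨t, ⟨t, ⟨e, e⟩⟩⟩⟩⟩): ψ is e, which is not a function with range ⟨⟨e, t⟩, ⟨t, ⟨t, ⟨t, ⟨e, e⟩⟩⟩⟩⟩; hence μ is the functor — type ⟨e, ⟨⟨e, t⟩, ⟨t, ⟨t, ⟨t, ⟨e, e⟩⟩⟩⟩⟩⟩.

⟨e, ⟨⟨e, t⟩, ⟨t, ⟨t, ⟨t, ⟨e, e⟩⟩⟩⟩⟩⟩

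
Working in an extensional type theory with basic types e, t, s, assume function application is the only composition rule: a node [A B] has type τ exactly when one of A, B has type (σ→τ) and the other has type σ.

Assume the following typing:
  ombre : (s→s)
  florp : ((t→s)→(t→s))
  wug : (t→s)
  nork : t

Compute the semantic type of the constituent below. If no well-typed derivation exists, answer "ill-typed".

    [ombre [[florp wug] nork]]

s

At [florp wug], florp : ((t→s)→(t→s)) takes wug : (t→s), giving (t→s).
At [[florp wug] nork], [florp wug] : (t→s) takes nork : t, giving s.
At [ombre [[florp wug] nork]], ombre : (s→s) takes [[florp wug] nork] : s, giving s.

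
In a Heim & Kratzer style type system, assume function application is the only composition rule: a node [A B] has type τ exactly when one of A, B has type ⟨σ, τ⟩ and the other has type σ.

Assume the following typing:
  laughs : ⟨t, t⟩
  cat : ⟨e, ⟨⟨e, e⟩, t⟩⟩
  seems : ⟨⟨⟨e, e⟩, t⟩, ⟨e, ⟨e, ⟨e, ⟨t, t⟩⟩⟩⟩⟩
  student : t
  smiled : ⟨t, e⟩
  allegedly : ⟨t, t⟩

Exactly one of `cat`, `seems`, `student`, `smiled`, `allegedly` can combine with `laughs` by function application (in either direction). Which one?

student

cat : ⟨e, ⟨⟨e, e⟩, t⟩⟩ — no; laughs wants t, and cat wants e.
seems : ⟨⟨⟨e, e⟩, t⟩, ⟨e, ⟨e, ⟨e, ⟨t, t⟩⟩⟩⟩⟩ — no; laughs wants t, and seems wants ⟨⟨e, e⟩, t⟩.
student — combines: laughs : ⟨t, t⟩ takes student : t as argument, giving t.
smiled : ⟨t, e⟩ — no; laughs wants t, and smiled wants t.
allegedly : ⟨t, t⟩ — no; laughs wants t, and allegedly wants t.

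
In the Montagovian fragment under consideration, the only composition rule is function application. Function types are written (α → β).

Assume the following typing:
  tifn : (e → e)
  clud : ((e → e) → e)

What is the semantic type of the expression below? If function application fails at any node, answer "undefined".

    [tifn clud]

[tifn clud]: clud is ((e → e) → e), tifn is (e → e); result e.

e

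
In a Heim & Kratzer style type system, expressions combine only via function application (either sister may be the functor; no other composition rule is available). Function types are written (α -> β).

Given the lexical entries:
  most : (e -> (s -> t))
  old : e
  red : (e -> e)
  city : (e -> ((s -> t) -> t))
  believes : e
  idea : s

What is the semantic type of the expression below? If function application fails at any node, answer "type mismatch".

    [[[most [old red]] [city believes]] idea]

type mismatch

[old red] — red of type (e -> e) combines with old of type e: type e.
[most [old red]] — most of type (e -> (s -> t)) combines with [old red] of type e: type (s -> t).
[city believes] — city of type (e -> ((s -> t) -> t)) combines with believes of type e: type ((s -> t) -> t).
[[most [old red]] [city believes]] — [city believes] of type ((s -> t) -> t) combines with [most [old red]] of type (s -> t): type t.
At [[[most [old red]] [city believes]] idea]: neither t nor s can take the other as argument; the node is ill-typed.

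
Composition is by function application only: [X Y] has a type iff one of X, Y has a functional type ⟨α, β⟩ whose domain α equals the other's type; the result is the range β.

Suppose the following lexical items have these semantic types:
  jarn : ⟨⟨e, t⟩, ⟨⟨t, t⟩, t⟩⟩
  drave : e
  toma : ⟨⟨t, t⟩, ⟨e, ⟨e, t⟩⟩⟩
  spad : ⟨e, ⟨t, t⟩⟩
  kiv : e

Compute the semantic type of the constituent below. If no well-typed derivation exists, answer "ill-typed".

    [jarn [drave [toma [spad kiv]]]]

[spad kiv] — spad of type ⟨e, ⟨t, t⟩⟩ combines with kiv of type e: type ⟨t, t⟩.
[toma [spad kiv]] — toma of type ⟨⟨t, t⟩, ⟨e, ⟨e, t⟩⟩⟩ combines with [spad kiv] of type ⟨t, t⟩: type ⟨e, ⟨e, t⟩⟩.
[drave [toma [spad kiv]]] — [toma [spad kiv]] of type ⟨e, ⟨e, t⟩⟩ combines with drave of type e: type ⟨e, t⟩.
[jarn [drave [toma [spad kiv]]]] — jarn of type ⟨⟨e, t⟩, ⟨⟨t, t⟩, t⟩⟩ combines with [drave [toma [spad kiv]]] of type ⟨e, t⟩: type ⟨⟨t, t⟩, t⟩.

⟨⟨t, t⟩, t⟩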